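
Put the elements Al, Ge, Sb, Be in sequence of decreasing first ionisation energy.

Be > Sb > Ge > Al

Be is in period 2, group 2; Al is in period 3, group 13; Ge is in period 4, group 14; Sb is in period 5, group 15.
Removing the outermost electron gets harder across a period and easier down a group.
A diagonal step moves right (one effect) and down (the opposite effect) at once.
Ge > Al: period and group pull opposite ways; the across-period shift dominates (762 vs 578 kJ/mol).
Sb > Ge: the two effects oppose for this pair; the across-period effect wins (831 vs 762 kJ/mol).
Be > Sb: the two effects oppose for this pair; the down-group effect wins (900 vs 831 kJ/mol).
Tabulated first ionization energy (kJ/mol): Be 900, Al 578, Ge 762, Sb 831.
So from highest to lowest: Be > Sb > Ge > Al.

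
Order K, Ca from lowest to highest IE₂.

Ca < K

Consider each +1 ion: K⁺ is the bare [Ar] core; Ca⁺ still has 1 valence electron.
Breaking into a closed-shell core is much more expensive than removing a leftover valence electron — K has the largest IE_2 here.
Tabulated IE_2 (kJ/mol): K 3052, Ca 1145.
Overall IE_2 order: Ca < K.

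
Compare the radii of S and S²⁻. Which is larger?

S²⁻

Forming S²⁻ adds 2 electrons to S. More electron–electron repulsion in the same shell, with unchanged nuclear charge, lets the cloud expand.
An anion is larger than its parent atom: S²⁻ > S.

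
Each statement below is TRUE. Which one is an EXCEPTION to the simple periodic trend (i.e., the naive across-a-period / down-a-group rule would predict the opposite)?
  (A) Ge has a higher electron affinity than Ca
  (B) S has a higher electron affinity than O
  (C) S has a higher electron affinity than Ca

The general trend: electron affinity increases across a period and decreases down a group.
(A) Ge (period 4, group 14) vs Ca (period 4, group 2): the stated order agrees with the simple trend.
(B) S (period 3, group 16) vs O (period 2, group 16): the stated order contradicts the simple trend.
(C) S (period 3, group 16) vs Ca (period 4, group 2): the stated order agrees with the simple trend.
The exception is (B): the compact 2p subshell of O repels the added electron more than S's larger 3p does.

(B)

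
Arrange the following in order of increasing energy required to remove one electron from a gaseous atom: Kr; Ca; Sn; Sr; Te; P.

P is in period 3, group 15; Ca is in period 4, group 2; Kr is in period 4, group 18; Sr is in period 5, group 2; Sn is in period 5, group 14; Te is in period 5, group 16.
Across a period the outer electron is held more tightly (higher IE₁); down a group it sits in a higher shell, more shielded, and comes off more easily.
Neither a single period nor a single group — weigh both effects.
Ca > Sr: they share group 2; the group trend gives Ca the larger value.
Sn > Ca: the two effects oppose for this pair; the across-period effect wins (709 vs 590 kJ/mol).
Te > Sn: both are in period 5; the period trend gives Te the larger value.
P > Te: period and group pull opposite ways; the down-group shift dominates (1012 vs 869 kJ/mol).
Kr > P: period and group pull opposite ways; the across-period shift dominates (1351 vs 1012 kJ/mol).
For reference (kJ/mol): P 1012, Ca 590, Kr 1351, Sr 550, Sn 709, Te 869.
So from lowest to highest: Sr < Ca < Sn < Te < P < Kr.

Sr < Ca < Sn < Te < P < Kr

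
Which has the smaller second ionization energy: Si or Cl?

IE_2 is the cost of taking one more electron from the +1 cation: Si⁺ still has 3 valence electrons; Cl⁺ still has 6 valence electrons.
All are still removing valence electrons, so compare the +1 ions as you would atoms: IE_2 generally rises across a period (higher Z_eff) and falls down a group (larger shell), subject to the usual subshell exceptions.
Valence configurations: Si⁺ [Ne]3s²3p¹, Cl⁺ [Ne]3s²3p⁴.
Tabulated IE_2 (kJ/mol): Si 1577, Cl 2298.
Putting it together, IE_2: Si < Cl.

Si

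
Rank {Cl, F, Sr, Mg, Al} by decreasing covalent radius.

Sr > Mg > Al > Cl > F

F is in period 2, group 17; Mg is in period 3, group 2; Al is in period 3, group 13; Cl is in period 3, group 17; Sr is in period 5, group 2.
Across a period the added protons contract the valence shell; down a group each new principal shell makes the atom larger.
These span different periods and groups, so the two trends combine.
Cl > F: they share group 17; the group trend gives Cl the larger value.
Al > Cl: both are in period 3; the period trend gives Al the larger value.
Mg > Al: Mg lies to the left of Al in period 3, so the across-period effect alone puts Mg larger.
Sr > Mg: they share group 2; the group trend gives Sr the larger value.
For reference (pm): F 64, Mg 139, Al 126, Cl 99, Sr 185.
So from largest to smallest: Sr > Mg > Al > Cl > F.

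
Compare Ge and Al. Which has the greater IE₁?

Al is in period 3, group 13; Ge is in period 4, group 14.
Removing the outermost electron gets harder across a period and easier down a group.
A diagonal step moves right (one effect) and down (the opposite effect) at once.
Ge > Al: period and group pull opposite ways; the across-period shift dominates (762 vs 578 kJ/mol).
Approximate values (kJ/mol): Al 578, Ge 762.
So Ge has the greater IE₁ (Ge > Al).

Ge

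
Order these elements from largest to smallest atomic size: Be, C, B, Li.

Li > Be > B > C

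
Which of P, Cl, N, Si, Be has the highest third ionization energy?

The third ionization energy removes an electron from the +2 ion. For each element: P²⁺ still has 3 valence electrons; Cl²⁺ still has 5 valence electrons; N²⁺ still has 3 valence electrons; Si²⁺ still has 2 valence electrons; Be²⁺ is the bare [He] core.
Core electrons are held far more tightly than valence electrons, so Be tops the IE_3 order.
Valence configurations: P²⁺ [Ne]3s²3p¹, Cl²⁺ [Ne]3s²3p³, N²⁺ [He]2s²2p¹, Si²⁺ [Ne]3s².
P²⁺ loses a lone 3p electron whereas Si²⁺ must break into a filled 3s² pair, so IE_3(Si) > IE_3(P) even though P has the higher nuclear charge.
Approximate IE_3 values (kJ/mol): P 2914, Cl 3822, N 4578, Si 3232, Be 14849.
So the third ionization energies run P < Si < Cl < N < Be.

Be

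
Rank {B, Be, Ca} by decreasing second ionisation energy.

B > Be > Ca

The second ionization energy removes an electron from the +1 ion. For each element: B⁺ still has 2 valence electrons; Be⁺ still has 1 valence electron; Ca⁺ still has 1 valence electron.
All are still removing valence electrons, so compare the +1 ions as you would atoms: IE_2 generally rises across a period (higher Z_eff) and falls down a group (larger shell), subject to the usual subshell exceptions.
Valence configurations: B⁺ [He]2s², Be⁺ [He]2s¹, Ca⁺ [Ar]4s¹.
The numbers (kJ/mol): B 2427, Be 1757, Ca 1145.
So the second ionization energies run Ca < Be < B.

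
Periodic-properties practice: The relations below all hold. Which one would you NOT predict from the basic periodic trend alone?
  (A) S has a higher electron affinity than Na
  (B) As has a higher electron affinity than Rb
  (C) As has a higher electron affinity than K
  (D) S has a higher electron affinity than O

The general trend: electron affinity increases across a period and decreases down a group.
(A) S (period 3, group 16) vs Na (period 3, group 1): the stated order agrees with the simple trend.
(B) As (period 4, group 15) vs Rb (period 5, group 1): the stated order agrees with the simple trend.
(C) As (period 4, group 15) vs K (period 4, group 1): the stated order agrees with the simple trend.
(D) S (period 3, group 16) vs O (period 2, group 16): the stated order contradicts the simple trend.
The exception is (D): the compact 2p subshell of O repels the added electron more than S's larger 3p does.

(D)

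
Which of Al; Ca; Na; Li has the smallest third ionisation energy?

Al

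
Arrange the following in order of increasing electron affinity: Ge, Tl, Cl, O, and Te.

O is in period 2, group 16; Cl is in period 3, group 17; Ge is in period 4, group 14; Te is in period 5, group 16; Tl is in period 6, group 13.
Electron affinity generally becomes more exothermic across a period toward the halogens and less exothermic down a group.
Here both period and group differ, so the two effects have to be weighed against each other.
Ge > Tl: both effects reinforce here, so Ge is clearly the higher of the two.
O > Ge: both effects reinforce here, so O is clearly the higher of the two.
Te > O: this pair runs against the simple trend — see the exception note.
Cl > Te: relative to Te, both the across-period and down-group shifts push Cl's electron affinity up.
Note the exception: Te has a higher electron affinity than O, contrary to the simple trend — O's compact 2p subshell gives strong electron–electron repulsion on the added electron.
For reference (kJ/mol): O 141, Cl 349, Ge 119, Te 190, Tl 19.
So from lowest to highest: Tl < Ge < O < Te < Cl.

Tl < Ge < O < Te < Cl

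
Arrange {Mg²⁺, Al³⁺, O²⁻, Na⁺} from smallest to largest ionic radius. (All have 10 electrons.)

Al³⁺ < Mg²⁺ < Na⁺ < O²⁻

All of these have 10 electrons, so size is governed by nuclear charge alone: the more protons, the stronger the pull on the same electron cloud, and the smaller the ion.
Nuclear charges: Al³⁺ (Z=13), Mg²⁺ (Z=12), Na⁺ (Z=11), O²⁻ (Z=8).
Smallest to largest: Al³⁺ < Mg²⁺ < Na⁺ < O²⁻.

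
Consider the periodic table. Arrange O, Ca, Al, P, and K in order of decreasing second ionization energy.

The second ionization energy removes an electron from the +1 ion. For each element: O⁺ still has 5 valence electrons; Ca⁺ still has 1 valence electron; Al⁺ still has 2 valence electrons; P⁺ still has 4 valence electrons; K⁺ is the bare [Ar] core.
Usually core removal costs more than valence removal, but here the competition is close: a tightly held n=2 valence electron can cost more to remove than an n=3 core electron, so the actual values have to decide it.
Valence configurations: O⁺ [He]2s²2p³, Ca⁺ [Ar]4s¹, Al⁺ [Ne]3s², P⁺ [Ne]3s²3p².
Tabulated IE_2 (kJ/mol): O 3388, Ca 1145, Al 1817, P 1907, K 3052.
Hence IE_2: Ca < Al < P < K < O.

O, K, P, Al, Ca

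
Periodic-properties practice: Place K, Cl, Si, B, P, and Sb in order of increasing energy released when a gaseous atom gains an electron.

B < K < P < Sb < Si < Cl

B is in period 2, group 13; Si is in period 3, group 14; P is in period 3, group 15; Cl is in period 3, group 17; K is in period 4, group 1; Sb is in period 5, group 15.
Atoms with high Z_eff and room in the valence shell (especially the halogens) have the most exothermic electron affinities.
Neither a single period nor a single group — weigh both effects.
K > B: this pair runs against the simple trend — see the exception note.
P > K: both effects reinforce here, so P is clearly the higher of the two.
Sb > P: this pair runs against the simple trend — see the exception note.
Si > Sb: the two effects oppose for this pair; the down-group effect wins (134 vs 103 kJ/mol).
Cl > Si: both are in period 3; the period trend gives Cl the larger value.
Note the exception: K has a higher electron affinity than B, contrary to the simple trend — B's ns²np¹ configuration gives only a small electron affinity — the sparsely filled np subshell binds an added electron weakly.
Note the exception: Sb has a higher electron affinity than P, contrary to the simple trend — both are half-filled np³, but the pairing/repulsion penalty for the added electron shrinks as the p orbitals become larger and more diffuse down the group, and for Sb that outweighs the weaker nuclear attraction.
Note the exception: Si has a higher electron affinity than P, contrary to the simple trend — adding an electron to P's half-filled 3p³ is unfavourable, so Si (3p²) has the more exothermic EA.
Tabulated electron affinity (kJ/mol): B 27, Si 134, P 72, Cl 349, K 48, Sb 103.
So from lowest to highest: B < K < P < Sb < Si < Cl.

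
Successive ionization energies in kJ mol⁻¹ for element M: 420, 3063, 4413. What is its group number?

Group 1

Look for the largest jump between consecutive ionization energies: IE2/IE1 ≈ 7.3, far larger than any earlier ratio.
That jump marks the point where a core electron is being removed. So the atom has 1 valence electron.
A main-group element with 1 valence electron is in group 1.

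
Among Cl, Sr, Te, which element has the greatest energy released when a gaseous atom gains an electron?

Cl is in period 3, group 17; Sr is in period 5, group 2; Te is in period 5, group 16.
EA tends to increase across a period and decrease down a group, though the pattern is less regular than for IE or radius.
These span different periods and groups, so the two trends combine.
Te > Sr: both are in period 5; the period trend gives Te the larger value.
Cl > Te: relative to Te, both the across-period and down-group shifts push Cl's electron affinity up.
For reference (kJ/mol): Cl 349, Sr 5, Te 190.
The greatest energy released when a gaseous atom gains an electron among these belongs to Cl.

Cl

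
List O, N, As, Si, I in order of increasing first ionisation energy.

Si < As < I < O < N

N is in period 2, group 15; O is in period 2, group 16; Si is in period 3, group 14; As is in period 4, group 15; I is in period 5, group 17.
IE₁ increases left→right with effective nuclear charge and decreases top→bottom as the valence shell moves farther out.
Neither a single period nor a single group — weigh both effects.
As > Si: period and group pull opposite ways; the across-period shift dominates (947 vs 786 kJ/mol).
I > As: period and group pull opposite ways; the across-period shift dominates (1008 vs 947 kJ/mol).
O > I: period and group pull opposite ways; the down-group shift dominates (1314 vs 1008 kJ/mol).
N > O: this pair runs against the simple trend — see the exception note.
Note the exception: N has a higher first ionization energy than O, contrary to the simple trend — pairing an electron in O's 2p⁴ costs repulsion energy, so O ionizes more easily than half-filled N (2p³).
Approximate values (kJ/mol): N 1402, O 1314, Si 786, As 947, I 1008.
So from lowest to highest: Si < As < I < O < N.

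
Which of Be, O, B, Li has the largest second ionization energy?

Consider each +1 ion: Be⁺ still has 1 valence electron; O⁺ still has 5 valence electrons; B⁺ still has 2 valence electrons; Li⁺ is the bare [He] core.
Pulling an electron out of a noble-gas core costs far more than removing a remaining valence electron, so Li sits at the high end of IE_2.
Valence configurations: Be⁺ [He]2s¹, O⁺ [He]2s²2p³, B⁺ [He]2s².
The numbers (kJ/mol): Be 1757, O 3388, B 2427, Li 7298.
Hence IE_2: Be < B < O < Li.

Li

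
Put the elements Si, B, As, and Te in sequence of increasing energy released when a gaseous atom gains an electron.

B, As, Si, Te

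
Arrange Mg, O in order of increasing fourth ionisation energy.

After 3 electrons have been removed, what remains? Mg³⁺ is already 1 electron into the core; O³⁺ still has 3 valence electrons.
Breaking into a closed-shell core is much more expensive than removing a leftover valence electron — Mg has the largest IE_4 here.
Approximate IE_4 values (kJ/mol): Mg 10543, O 7469.
So the fourth ionization energies run O < Mg.

O < Mg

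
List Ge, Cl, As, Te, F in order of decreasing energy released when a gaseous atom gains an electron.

Electron affinity generally becomes more exothermic across a period toward the halogens and less exothermic down a group.
These span different periods and groups, so the two trends combine.
Ge > As: this pair runs against the simple trend — see the exception note.
Te > Ge: the two effects oppose for this pair; the across-period effect wins (190 vs 119 kJ/mol).
F > Te: both effects reinforce here, so F is clearly the higher of the two.
Cl > F: this pair runs against the simple trend — see the exception note.
Note the exception: Ge has a higher electron affinity than As, contrary to the simple trend — adding an electron to As's half-filled 4p³ is unfavourable, so Ge (4p²) has the more exothermic EA.
Note the exception: Cl has a higher electron affinity than F, contrary to the simple trend — F's small 2p subshell makes the incoming electron feel strong e⁻–e⁻ repulsion, so Cl actually releases more energy on gaining an electron.
Tabulated electron affinity (kJ/mol): F 328, Cl 349, Ge 119, As 78, Te 190.
So from highest to lowest: Cl > F > Te > Ge > As.

Cl > F > Te > Ge > As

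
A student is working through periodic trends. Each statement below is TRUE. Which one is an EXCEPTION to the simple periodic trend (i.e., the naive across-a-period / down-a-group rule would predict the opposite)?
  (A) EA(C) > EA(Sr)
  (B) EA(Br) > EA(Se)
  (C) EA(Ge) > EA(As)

The general trend: electron affinity increases across a period and decreases down a group.
(A) C (period 2, group 14) vs Sr (period 5, group 2): the stated order agrees with the simple trend.
(B) Br (period 4, group 17) vs Se (period 4, group 16): the stated order agrees with the simple trend.
(C) Ge (period 4, group 14) vs As (period 4, group 15): the stated order contradicts the simple trend.
The exception is (C): adding an electron to As's half-filled 4p³ is unfavourable, so Ge (4p²) has the more exothermic EA.

(C)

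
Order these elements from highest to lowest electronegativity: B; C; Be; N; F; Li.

F > N > C > B > Be > Li

Li is in period 2, group 1; Be is in period 2, group 2; B is in period 2, group 13; C is in period 2, group 14; N is in period 2, group 15; F is in period 2, group 17.
EN rises left→right (higher Z_eff, smaller atoms) and falls top→bottom (larger, more shielded atoms).
All lie in period 2, so electronegativity increases left to right.
So from highest to lowest: F > N > C > B > Be > Li.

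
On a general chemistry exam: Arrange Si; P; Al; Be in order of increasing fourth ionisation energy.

Si < P < Al < Be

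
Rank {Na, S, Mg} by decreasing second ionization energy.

Na, S, Mg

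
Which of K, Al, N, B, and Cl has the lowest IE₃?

Al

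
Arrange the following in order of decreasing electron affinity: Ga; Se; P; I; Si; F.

F is in period 2, group 17; Si is in period 3, group 14; P is in period 3, group 15; Ga is in period 4, group 13; Se is in period 4, group 16; I is in period 5, group 17.
Adding an electron releases more energy for atoms nearer the top right (short of the noble gases).
Neither a single period nor a single group — weigh both effects.
P > Ga: relative to Ga, both the across-period and down-group shifts push P's electron affinity up.
Si > P: this pair runs against the simple trend — see the exception note.
Se > Si: period and group pull opposite ways; the across-period shift dominates (195 vs 134 kJ/mol).
I > Se: the two effects oppose for this pair; the across-period effect wins (295 vs 195 kJ/mol).
F > I: F sits above I in group 17, so the down-group effect alone puts F higher.
Note the exception: Si has a higher electron affinity than P, contrary to the simple trend — adding an electron to P's half-filled 3p³ is unfavourable, so Si (3p²) has the more exothermic EA.
For reference (kJ/mol): F 328, Si 134, P 72, Ga 29, Se 195, I 295.
So from highest to lowest: F > I > Se > Si > P > Ga.

F > I > Se > Si > P > Ga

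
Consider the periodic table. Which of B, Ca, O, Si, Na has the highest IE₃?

Na

After 2 electrons have been removed, what remains? B²⁺ still has 1 valence electron; Ca²⁺ is the bare [Ar] core; O²⁺ still has 4 valence electrons; Si²⁺ still has 2 valence electrons; Na²⁺ is already 1 electron into the core.
Usually core removal costs more than valence removal, but here the competition is close: a tightly held n=2 valence electron can cost more to remove than an n=3 core electron, so the actual values have to decide it.
Valence configurations: B²⁺ [He]2s¹, O²⁺ [He]2s²2p², Si²⁺ [Ne]3s².
Tabulated IE_3 (kJ/mol): B 3660, Ca 4912, O 5300, Si 3232, Na 6910.
So the third ionization energies run Si < B < Ca < O < Na.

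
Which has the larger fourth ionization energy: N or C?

The fourth ionization energy removes an electron from the +3 ion. For each element: N³⁺ still has 2 valence electrons; C³⁺ still has 1 valence electron.
All are still removing valence electrons, so compare the +3 ions as you would atoms: IE_4 generally rises across a period (higher Z_eff) and falls down a group (larger shell), subject to the usual subshell exceptions.
Valence configurations: N³⁺ [He]2s², C³⁺ [He]2s¹.
The numbers (kJ/mol): N 7475, C 6223.
So the fourth ionization energies run C < N.

N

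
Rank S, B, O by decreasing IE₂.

O > B > S

The second ionization energy removes an electron from the +1 ion. For each element: S⁺ still has 5 valence electrons; B⁺ still has 2 valence electrons; O⁺ still has 5 valence electrons.
All are still removing valence electrons, so compare the +1 ions as you would atoms: IE_2 generally rises across a period (higher Z_eff) and falls down a group (larger shell), subject to the usual subshell exceptions.
Valence configurations: S⁺ [Ne]3s²3p³, B⁺ [He]2s², O⁺ [He]2s²2p³.
The numbers (kJ/mol): S 2252, B 2427, O 3388.
So the second ionization energies run S < B < O.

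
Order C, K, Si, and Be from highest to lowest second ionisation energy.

K > C > Be > Si

The second ionization energy removes an electron from the +1 ion. For each element: C⁺ still has 3 valence electrons; K⁺ is the bare [Ar] core; Si⁺ still has 3 valence electrons; Be⁺ still has 1 valence electron.
Pulling an electron out of a noble-gas core costs far more than removing a remaining valence electron, so K sits at the high end of IE_2.
Valence configurations: C⁺ [He]2s²2p¹, Si⁺ [Ne]3s²3p¹, Be⁺ [He]2s¹.
The numbers (kJ/mol): C 2353, K 3052, Si 1577, Be 1757.
So the second ionization energies run Si < Be < C < K.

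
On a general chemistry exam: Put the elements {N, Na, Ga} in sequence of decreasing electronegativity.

N > Ga > Na

N is in period 2, group 15; Na is in period 3, group 1; Ga is in period 4, group 13.
Smaller atoms with higher effective nuclear charge are more electronegative.
These span different periods and groups, so the two trends combine.
Ga > Na: period and group pull opposite ways; the across-period shift dominates (1.81 vs 0.93).
N > Ga: both effects reinforce here, so N is clearly the higher of the two.
Tabulated electronegativity (Pauling): N 3.04, Na 0.93, Ga 1.81.
So from highest to lowest: N > Ga > Na.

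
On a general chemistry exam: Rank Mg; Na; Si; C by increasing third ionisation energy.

Si < C < Na < Mg

Consider each +2 ion: Mg²⁺ is the bare [Ne] core; Na²⁺ is already 1 electron into the core; Si²⁺ still has 2 valence electrons; C²⁺ still has 2 valence electrons.
Pulling an electron out of a noble-gas core costs far more than removing a remaining valence electron, so Na and Mg sit at the high end of IE_3.
Valence configurations: Si²⁺ [Ne]3s², C²⁺ [He]2s².
Approximate IE_3 values (kJ/mol): Mg 7733, Na 6910, Si 3232, C 4620.
Hence IE_3: Si < C < Na < Mg.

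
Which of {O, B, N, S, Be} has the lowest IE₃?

S

IE_3 is the cost of taking one more electron from the +2 cation: O²⁺ still has 4 valence electrons; B²⁺ still has 1 valence electron; N²⁺ still has 3 valence electrons; S²⁺ still has 4 valence electrons; Be²⁺ is the bare [He] core.
Core electrons are held far more tightly than valence electrons, so Be tops the IE_3 order.
Valence configurations: O²⁺ [He]2s²2p², B²⁺ [He]2s¹, N²⁺ [He]2s²2p¹, S²⁺ [Ne]3s²3p².
Tabulated IE_3 (kJ/mol): O 5300, B 3660, N 4578, S 3357, Be 14849.
So the third ionization energies run S < B < N < O < Be.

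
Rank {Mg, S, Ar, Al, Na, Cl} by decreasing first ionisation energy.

Ar, Cl, S, Mg, Al, Na

Na is in period 3, group 1; Mg is in period 3, group 2; Al is in period 3, group 13; S is in period 3, group 16; Cl is in period 3, group 17; Ar is in period 3, group 18.
Removing the outermost electron gets harder across a period and easier down a group.
All lie in period 3; the across-period trend (first ionization energy increases left to right) applies, with the exception below.
Note the exception: Mg has a higher first ionization energy than Al, contrary to the simple trend — Al's single 3p electron is easier to remove than one from Mg's filled 3s².
Tabulated first ionization energy (kJ/mol): Na 496, Mg 738, Al 578, S 1000, Cl 1251, Ar 1521.
So from highest to lowest: Ar > Cl > S > Mg > Al > Na.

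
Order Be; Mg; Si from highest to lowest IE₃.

Be > Mg > Si

IE_3 is the cost of taking one more electron from the +2 cation: Be²⁺ is the bare [He] core; Mg²⁺ is the bare [Ne] core; Si²⁺ still has 2 valence electrons.
Pulling an electron out of a noble-gas core costs far more than removing a remaining valence electron, so Mg and Be sit at the high end of IE_3.
Approximate IE_3 values (kJ/mol): Be 14849, Mg 7733, Si 3232.
Hence IE_3: Si < Mg < Be.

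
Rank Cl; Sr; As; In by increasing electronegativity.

Sr, In, As, Cl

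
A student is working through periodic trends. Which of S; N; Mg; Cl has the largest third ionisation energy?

Mg

IE_3 is the cost of taking one more electron from the +2 cation: S²⁺ still has 4 valence electrons; N²⁺ still has 3 valence electrons; Mg²⁺ is the bare [Ne] core; Cl²⁺ still has 5 valence electrons.
Pulling an electron out of a noble-gas core costs far more than removing a remaining valence electron, so Mg sits at the high end of IE_3.
Valence configurations: S²⁺ [Ne]3s²3p², N²⁺ [He]2s²2p¹, Cl²⁺ [Ne]3s²3p³.
Tabulated IE_3 (kJ/mol): S 3357, N 4578, Mg 7733, Cl 3822.
Putting it together, IE_3: S < Cl < N < Mg.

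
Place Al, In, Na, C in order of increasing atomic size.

C, Al, In, Na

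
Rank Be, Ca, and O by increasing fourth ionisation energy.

Ca < O < Be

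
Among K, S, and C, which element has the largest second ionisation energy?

K

IE_2 is the cost of taking one more electron from the +1 cation: K⁺ is the bare [Ar] core; S⁺ still has 5 valence electrons; C⁺ still has 3 valence electrons.
Pulling an electron out of a noble-gas core costs far more than removing a remaining valence electron, so K sits at the high end of IE_2.
Valence configurations: S⁺ [Ne]3s²3p³, C⁺ [He]2s²2p¹.
The numbers (kJ/mol): K 3052, S 2252, C 2353.
Hence IE_2: S < C < K.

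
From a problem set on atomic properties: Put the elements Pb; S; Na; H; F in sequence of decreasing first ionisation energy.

F, H, S, Pb, Na

H is in period 1, group 1; F is in period 2, group 17; Na is in period 3, group 1; S is in period 3, group 16; Pb is in period 6, group 14.
Across a period the outer electron is held more tightly (higher IE₁); down a group it sits in a higher shell, more shielded, and comes off more easily.
Neither a single period nor a single group — weigh both effects.
Pb > Na: period and group pull opposite ways; the across-period shift dominates (716 vs 496 kJ/mol).
S > Pb: relative to Pb, both the across-period and down-group shifts push S's first ionization energy up.
H > S: period and group pull opposite ways; the down-group shift dominates (1312 vs 1000 kJ/mol).
F > H: period and group pull opposite ways; the across-period shift dominates (1681 vs 1312 kJ/mol).
For reference (kJ/mol): H 1312, F 1681, Na 496, S 1000, Pb 716.
So from highest to lowest: F > H > S > Pb > Na.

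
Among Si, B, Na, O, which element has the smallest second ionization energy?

After 1 electron has been removed, what remains? Si⁺ still has 3 valence electrons; B⁺ still has 2 valence electrons; Na⁺ is the bare [Ne] core; O⁺ still has 5 valence electrons.
Core electrons are held far more tightly than valence electrons, so Na tops the IE_2 order.
Valence configurations: Si⁺ [Ne]3s²3p¹, B⁺ [He]2s², O⁺ [He]2s²2p³.
Tabulated IE_2 (kJ/mol): Si 1577, B 2427, Na 4562, O 3388.
So the second ionization energies run Si < B < O < Na.

Si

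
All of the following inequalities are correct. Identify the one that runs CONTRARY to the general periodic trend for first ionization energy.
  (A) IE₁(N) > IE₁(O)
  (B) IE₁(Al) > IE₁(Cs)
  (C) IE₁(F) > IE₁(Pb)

(A)

The general trend: first ionization energy increases across a period and decreases down a group.
(A) N (period 2, group 15) vs O (period 2, group 16): the stated order contradicts the simple trend.
(B) Al (period 3, group 13) vs Cs (period 6, group 1): the stated order agrees with the simple trend.
(C) F (period 2, group 17) vs Pb (period 6, group 14): the stated order agrees with the simple trend.
The exception is (A): pairing an electron in O's 2p⁴ costs repulsion energy, so O ionizes more easily than half-filled N (2p³).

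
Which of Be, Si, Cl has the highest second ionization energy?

The second ionization energy removes an electron from the +1 ion. For each element: Be⁺ still has 1 valence electron; Si⁺ still has 3 valence electrons; Cl⁺ still has 6 valence electrons.
All are still removing valence electrons, so compare the +1 ions as you would atoms: IE_2 generally rises across a period (higher Z_eff) and falls down a group (larger shell), subject to the usual subshell exceptions.
Valence configurations: Be⁺ [He]2s¹, Si⁺ [Ne]3s²3p¹, Cl⁺ [Ne]3s²3p⁴.
Tabulated IE_2 (kJ/mol): Be 1757, Si 1577, Cl 2298.
Putting it together, IE_2: Si < Be < Cl.

Cl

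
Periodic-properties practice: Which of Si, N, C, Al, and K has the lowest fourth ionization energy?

Si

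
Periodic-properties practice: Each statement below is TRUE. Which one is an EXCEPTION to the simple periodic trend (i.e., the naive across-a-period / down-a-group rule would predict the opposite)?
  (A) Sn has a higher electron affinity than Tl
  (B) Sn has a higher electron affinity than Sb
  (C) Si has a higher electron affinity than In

(B)

The general trend: electron affinity increases across a period and decreases down a group.
(A) Sn (period 5, group 14) vs Tl (period 6, group 13): the stated order agrees with the simple trend.
(B) Sn (period 5, group 14) vs Sb (period 5, group 15): the stated order contradicts the simple trend.
(C) Si (period 3, group 14) vs In (period 5, group 13): the stated order agrees with the simple trend.
The exception is (B): adding an electron to Sb's half-filled 5p³ is unfavourable, so Sn has the more exothermic EA.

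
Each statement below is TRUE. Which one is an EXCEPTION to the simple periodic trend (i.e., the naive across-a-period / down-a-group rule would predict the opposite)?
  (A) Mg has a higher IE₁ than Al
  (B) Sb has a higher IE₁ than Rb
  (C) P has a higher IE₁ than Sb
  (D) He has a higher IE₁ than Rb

The general trend: IE₁ increases across a period and decreases down a group.
(A) Mg (period 3, group 2) vs Al (period 3, group 13): the stated order contradicts the simple trend.
(B) Sb (period 5, group 15) vs Rb (period 5, group 1): the stated order agrees with the simple trend.
(C) P (period 3, group 15) vs Sb (period 5, group 15): the stated order agrees with the simple trend.
(D) He (period 1, group 18) vs Rb (period 5, group 1): the stated order agrees with the simple trend.
The exception is (A): Al's single 3p electron is easier to remove than one from Mg's filled 3s².

(A)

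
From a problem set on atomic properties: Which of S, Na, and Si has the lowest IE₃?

Si

After 2 electrons have been removed, what remains? S²⁺ still has 4 valence electrons; Na²⁺ is already 1 electron into the core; Si²⁺ still has 2 valence electrons.
Core electrons are held far more tightly than valence electrons, so Na tops the IE_3 order.
Valence configurations: S²⁺ [Ne]3s²3p², Si²⁺ [Ne]3s².
Tabulated IE_3 (kJ/mol): S 3357, Na 6910, Si 3232.
So the third ionization energies run Si < S < Na.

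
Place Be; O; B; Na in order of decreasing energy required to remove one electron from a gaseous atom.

IE₁ increases left→right with effective nuclear charge and decreases top→bottom as the valence shell moves farther out.
These span different periods and groups, so the two trends combine.
B > Na: both effects reinforce here, so B is clearly the higher of the two.
Be > B: this pair runs against the simple trend — see the exception note.
O > Be: O lies to the right of Be in period 2, so the across-period effect alone puts O higher.
Note the exception: Be has a higher first ionization energy than B, contrary to the simple trend — removing B's lone 2p electron is easier than breaking Be's filled 2s².
Approximate values (kJ/mol): Be 900, B 801, O 1314, Na 496.
So from highest to lowest: O > Be > B > Na.

O > Be > B > Na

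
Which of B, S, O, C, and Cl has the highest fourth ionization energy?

Consider each +3 ion: B³⁺ is the bare [He] core; S³⁺ still has 3 valence electrons; O³⁺ still has 3 valence electrons; C³⁺ still has 1 valence electron; Cl³⁺ still has 4 valence electrons.
Breaking into a closed-shell core is much more expensive than removing a leftover valence electron — B has the largest IE_4 here.
Valence configurations: S³⁺ [Ne]3s²3p¹, O³⁺ [He]2s²2p¹, C³⁺ [He]2s¹, Cl³⁺ [Ne]3s²3p².
Tabulated IE_4 (kJ/mol): B 25026, S 4556, O 7469, C 6223, Cl 5159.
Hence IE_4: S < Cl < C < O < B.

B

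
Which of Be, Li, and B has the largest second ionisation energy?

After 1 electron has been removed, what remains? Be⁺ still has 1 valence electron; Li⁺ is the bare [He] core; B⁺ still has 2 valence electrons.
Breaking into a closed-shell core is much more expensive than removing a leftover valence electron — Li has the largest IE_2 here.
Valence configurations: Be⁺ [He]2s¹, B⁺ [He]2s².
Approximate IE_2 values (kJ/mol): Be 1757, Li 7298, B 2427.
Hence IE_2: Be < B < Li.

Li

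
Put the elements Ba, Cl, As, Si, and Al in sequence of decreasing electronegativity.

Cl > As > Si > Al > Ba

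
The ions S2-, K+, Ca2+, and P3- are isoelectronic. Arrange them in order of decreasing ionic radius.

All of these have 18 electrons, so size is governed by nuclear charge alone: the more protons, the stronger the pull on the same electron cloud, and the smaller the ion.
Nuclear charges: Ca2+ (Z=20), K+ (Z=19), S2- (Z=16), P3- (Z=15).
Largest to smallest: P3- > S2- > K+ > Ca2+.

P3- > S2- > K+ > Ca2+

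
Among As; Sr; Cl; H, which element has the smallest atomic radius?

H

H is in period 1, group 1; Cl is in period 3, group 17; As is in period 4, group 15; Sr is in period 5, group 2.
Atomic radius shrinks across a period as nuclear charge pulls the same shell inward, and grows down a group as new shells are added.
Neither a single period nor a single group — weigh both effects.
Cl > H: the two effects oppose for this pair; the down-group effect wins (99 vs 32 pm).
As > Cl: both effects reinforce here, so As is clearly the larger of the two.
Sr > As: both effects reinforce here, so Sr is clearly the larger of the two.
For reference (pm): H 32, Cl 99, As 121, Sr 185.
The smallest atomic radius among these belongs to H.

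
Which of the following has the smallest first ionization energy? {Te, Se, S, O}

IE₁ increases left→right with effective nuclear charge and decreases top→bottom as the valence shell moves farther out.
All are in group 16, so first ionization energy increases up the group.
The smallest first ionization energy among these belongs to Te.

Te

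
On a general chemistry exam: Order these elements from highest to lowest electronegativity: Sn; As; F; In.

F is in period 2, group 17; As is in period 4, group 15; In is in period 5, group 13; Sn is in period 5, group 14.
EN rises left→right (higher Z_eff, smaller atoms) and falls top→bottom (larger, more shielded atoms).
Here both period and group differ, so the two effects have to be weighed against each other.
Sn > In: Sn lies to the right of In in period 5, so the across-period effect alone puts Sn higher.
As > Sn: relative to Sn, both the across-period and down-group shifts push As's electronegativity up.
F > As: both effects reinforce here, so F is clearly the higher of the two.
Tabulated electronegativity (Pauling): F 3.98, As 2.18, In 1.78, Sn 1.96.
So from highest to lowest: F > As > Sn > In.

F > As > Sn > In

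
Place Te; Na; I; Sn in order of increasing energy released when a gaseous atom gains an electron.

Na, Sn, Te, I

Na is in period 3, group 1; Sn is in period 5, group 14; Te is in period 5, group 16; I is in period 5, group 17.
Electron affinity generally becomes more exothermic across a period toward the halogens and less exothermic down a group.
Here both period and group differ, so the two effects have to be weighed against each other.
Sn > Na: the two effects oppose for this pair; the across-period effect wins (107 vs 53 kJ/mol).
Te > Sn: Te lies to the right of Sn in period 5, so the across-period effect alone puts Te higher.
I > Te: both are in period 5; the period trend gives I the larger value.
Tabulated electron affinity (kJ/mol): Na 53, Sn 107, Te 190, I 295.
So from lowest to highest: Na < Sn < Te < I.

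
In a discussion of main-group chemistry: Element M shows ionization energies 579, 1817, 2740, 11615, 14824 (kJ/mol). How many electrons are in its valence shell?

3

Look for the largest jump between consecutive ionization energies: IE4/IE3 ≈ 4.2, far larger than any earlier ratio.
That jump marks the point where a core electron is being removed. So the atom has 3 valence electrons.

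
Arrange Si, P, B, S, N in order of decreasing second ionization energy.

N > B > S > P > Si

IE_2 is the cost of taking one more electron from the +1 cation: Si⁺ still has 3 valence electrons; P⁺ still has 4 valence electrons; B⁺ still has 2 valence electrons; S⁺ still has 5 valence electrons; N⁺ still has 4 valence electrons.
All are still removing valence electrons, so compare the +1 ions as you would atoms: IE_2 generally rises across a period (higher Z_eff) and falls down a group (larger shell), subject to the usual subshell exceptions.
Valence configurations: Si⁺ [Ne]3s²3p¹, P⁺ [Ne]3s²3p², B⁺ [He]2s², S⁺ [Ne]3s²3p³, N⁺ [He]2s²2p².
The numbers (kJ/mol): Si 1577, P 1907, B 2427, S 2252, N 2856.
Overall IE_2 order: Si < P < S < B < N.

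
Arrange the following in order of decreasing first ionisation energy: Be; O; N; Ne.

Ne > N > O > Be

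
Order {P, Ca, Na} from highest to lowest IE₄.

Na, Ca, P

The fourth ionization energy removes an electron from the +3 ion. For each element: P³⁺ still has 2 valence electrons; Ca³⁺ is already 1 electron into the core; Na³⁺ is already 2 electrons into the core.
Core electrons are held far more tightly than valence electrons, so Ca and Na top the IE_4 order.
Approximate IE_4 values (kJ/mol): P 4964, Ca 6491, Na 9543.
Overall IE_4 order: P < Ca < Na.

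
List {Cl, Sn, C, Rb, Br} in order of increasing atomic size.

C < Cl < Br < Sn < Rb

C is in period 2, group 14; Cl is in period 3, group 17; Br is in period 4, group 17; Rb is in period 5, group 1; Sn is in period 5, group 14.
Moving right in a period, electrons are added to the same shell under a stronger nuclear pull, so atoms get smaller; moving down, a new shell is opened and atoms get larger.
Here both period and group differ, so the two effects have to be weighed against each other.
Cl > C: the two effects oppose for this pair; the down-group effect wins (99 vs 75 pm).
Br > Cl: Br sits below Cl in group 17, so the down-group effect alone puts Br larger.
Sn > Br: relative to Br, both the across-period and down-group shifts push Sn's atomic radius up.
Rb > Sn: Rb lies to the left of Sn in period 5, so the across-period effect alone puts Rb larger.
For reference (pm): C 75, Cl 99, Br 114, Rb 210, Sn 140.
So from smallest to largest: C < Cl < Br < Sn < Rb.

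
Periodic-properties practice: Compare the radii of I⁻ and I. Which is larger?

Forming I⁻ adds 1 electron to I. More electron–electron repulsion in the same shell, with unchanged nuclear charge, lets the cloud expand.
An anion is larger than its parent atom: I⁻ > I.

I⁻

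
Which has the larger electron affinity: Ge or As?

Ge is in period 4, group 14; As is in period 4, group 15.
EA tends to increase across a period and decrease down a group, though the pattern is less regular than for IE or radius.
All lie in period 4; the across-period trend (electron affinity increases left to right) applies, with the exception below.
Note the exception: Ge has a higher electron affinity than As, contrary to the simple trend — adding an electron to As's half-filled 4p³ is unfavourable, so Ge (4p²) has the more exothermic EA.
Tabulated electron affinity (kJ/mol): Ge 119, As 78.
So Ge has the larger electron affinity (Ge > As).

Ge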